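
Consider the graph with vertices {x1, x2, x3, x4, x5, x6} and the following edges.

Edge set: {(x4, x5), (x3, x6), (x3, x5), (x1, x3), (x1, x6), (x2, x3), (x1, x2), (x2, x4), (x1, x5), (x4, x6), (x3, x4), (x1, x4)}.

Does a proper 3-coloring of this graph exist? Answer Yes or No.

x1, x3, x4, x5 are mutually adjacent (a clique of size 4), so at least 4 colors are needed.
So 3 colors are not enough.

No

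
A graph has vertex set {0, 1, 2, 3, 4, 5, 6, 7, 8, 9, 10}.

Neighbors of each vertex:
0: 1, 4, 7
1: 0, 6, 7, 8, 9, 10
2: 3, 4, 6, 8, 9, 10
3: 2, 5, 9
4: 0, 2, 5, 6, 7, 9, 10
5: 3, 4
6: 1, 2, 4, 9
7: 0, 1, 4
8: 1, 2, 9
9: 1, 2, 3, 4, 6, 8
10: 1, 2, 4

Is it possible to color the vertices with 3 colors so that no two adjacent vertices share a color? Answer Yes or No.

2, 4, 6, 9 form a clique, so at least 4 colors are needed.
So 3 colors are not enough.

No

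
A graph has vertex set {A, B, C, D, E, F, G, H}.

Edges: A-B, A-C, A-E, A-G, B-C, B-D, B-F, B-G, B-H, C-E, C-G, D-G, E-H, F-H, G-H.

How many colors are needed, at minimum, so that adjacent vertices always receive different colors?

4

A, B, C, G are pairwise adjacent (a clique of size 4), so at least 4 colors are needed.
4 colors suffice: color 1 → {B, E}; color 2 → {F, G}; color 3 → {A, D, H}; color 4 → {C}. Each edge has distinct colors on its endpoints.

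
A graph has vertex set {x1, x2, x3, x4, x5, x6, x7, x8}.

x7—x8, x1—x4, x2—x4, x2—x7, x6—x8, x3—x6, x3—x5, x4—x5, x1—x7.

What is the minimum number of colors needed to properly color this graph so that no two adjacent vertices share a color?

3

The cycle x7-x2-x4-x5-x3-x6-x8-x7 has odd length 7, so it cannot be 2-colored; at least 3 colors are needed.
A valid assignment using 3 colors: x1=2, x2=2, x3=1, x4=1, x5=2, x6=3, x7=1, x8=2. Every edge joins two different colors.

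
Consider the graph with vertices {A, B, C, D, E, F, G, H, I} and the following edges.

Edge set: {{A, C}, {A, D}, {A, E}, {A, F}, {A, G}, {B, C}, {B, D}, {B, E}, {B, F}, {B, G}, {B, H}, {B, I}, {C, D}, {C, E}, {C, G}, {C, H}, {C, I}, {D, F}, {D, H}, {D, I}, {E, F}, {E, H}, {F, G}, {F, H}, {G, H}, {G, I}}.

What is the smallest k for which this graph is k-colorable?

B, E, F, H form a clique, so at least 4 colors are needed.
4 colors suffice: color 1 → {C, F}; color 2 → {A, B}; color 3 → {D, E, G}; color 4 → {H, I}. Each edge has distinct colors on its endpoints.

4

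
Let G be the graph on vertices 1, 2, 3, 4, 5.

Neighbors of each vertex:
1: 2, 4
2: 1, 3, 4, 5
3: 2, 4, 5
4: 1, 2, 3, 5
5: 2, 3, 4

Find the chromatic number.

4

2, 3, 4, 5 are pairwise adjacent (a clique of size 4), so at least 4 colors are needed.
4 colors suffice: 1=green, 2=red, 3=yellow, 4=blue, 5=green. No two adjacent vertices share a color.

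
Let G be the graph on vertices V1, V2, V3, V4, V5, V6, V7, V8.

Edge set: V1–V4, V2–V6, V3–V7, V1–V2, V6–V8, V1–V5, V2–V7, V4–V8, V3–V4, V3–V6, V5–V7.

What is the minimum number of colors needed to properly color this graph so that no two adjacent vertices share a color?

3

The cycle V6-V3-V4-V1-V2-V6 has odd length 5, so it cannot be 2-colored; at least 3 colors are needed.
3 colors suffice: V1=3, V2=2, V3=2, V4=1, V5=2, V6=1, V7=1, V8=2. No two adjacent vertices share a color.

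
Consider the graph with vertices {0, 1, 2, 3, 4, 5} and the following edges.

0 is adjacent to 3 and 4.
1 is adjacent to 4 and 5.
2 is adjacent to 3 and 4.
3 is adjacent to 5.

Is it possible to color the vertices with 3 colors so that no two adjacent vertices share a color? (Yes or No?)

The chromatic number is 3. The cycle 1-4-0-3-5-1 has odd length 5, so it cannot be 2-colored; at least 3 colors are needed.
One proper 3-coloring: 0=b, 1=b, 2=b, 3=a, 4=a, 5=c.
That is already a proper 3-coloring.

Yes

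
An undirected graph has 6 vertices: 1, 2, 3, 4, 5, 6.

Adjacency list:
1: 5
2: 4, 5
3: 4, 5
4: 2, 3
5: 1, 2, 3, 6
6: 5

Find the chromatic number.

2

2 and 5 are adjacent, so at least 2 colors are needed.
2 colors suffice: color a → {4, 5}; color b → {1, 2, 3, 6}. Each edge has distinct colors on its endpoints.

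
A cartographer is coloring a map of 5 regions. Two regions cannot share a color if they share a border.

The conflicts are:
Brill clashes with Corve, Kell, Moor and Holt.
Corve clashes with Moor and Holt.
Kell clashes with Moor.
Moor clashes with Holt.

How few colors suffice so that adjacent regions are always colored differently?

4

Brill, Corve, Moor, Holt all conflict with each other, so at least 4 colors are needed.
One proper 4-coloring: Brill=1, Corve=3, Kell=3, Moor=2, Holt=4. Every pair that conflicts lands in different colors.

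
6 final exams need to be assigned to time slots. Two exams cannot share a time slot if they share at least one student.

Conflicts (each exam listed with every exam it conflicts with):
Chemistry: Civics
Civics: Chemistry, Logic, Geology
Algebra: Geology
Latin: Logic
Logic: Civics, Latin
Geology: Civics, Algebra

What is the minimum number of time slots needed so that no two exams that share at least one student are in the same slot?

Civics and Logic conflict, so at least 2 time slots are needed.
2 time slots suffice: time slot 1 → {Civics, Algebra, Latin}; time slot 2 → {Chemistry, Logic, Geology}. Each listed conflict is separated.

2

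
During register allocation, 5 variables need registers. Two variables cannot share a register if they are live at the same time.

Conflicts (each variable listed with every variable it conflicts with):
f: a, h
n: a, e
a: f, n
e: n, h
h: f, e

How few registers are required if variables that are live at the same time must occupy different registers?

The cycle f-h-e-n-a-f has odd length 5, so it cannot be 2-colored; at least 3 registers are needed.
A valid assignment using 3 registers: f=1, n=2, a=3, e=1, h=2. No two conflicting variables share a register.

3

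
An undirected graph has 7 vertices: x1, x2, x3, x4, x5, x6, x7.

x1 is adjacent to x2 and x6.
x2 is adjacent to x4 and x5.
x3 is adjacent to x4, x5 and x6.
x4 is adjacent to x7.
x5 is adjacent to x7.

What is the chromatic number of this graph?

The cycle x6-x3-x4-x2-x1-x6 has odd length 5, so it cannot be 2-colored; at least 3 colors are needed.
A valid assignment using 3 colors: x1=B, x2=R, x3=R, x4=B, x5=B, x6=G, x7=R. Each edge has distinct colors on its endpoints.

3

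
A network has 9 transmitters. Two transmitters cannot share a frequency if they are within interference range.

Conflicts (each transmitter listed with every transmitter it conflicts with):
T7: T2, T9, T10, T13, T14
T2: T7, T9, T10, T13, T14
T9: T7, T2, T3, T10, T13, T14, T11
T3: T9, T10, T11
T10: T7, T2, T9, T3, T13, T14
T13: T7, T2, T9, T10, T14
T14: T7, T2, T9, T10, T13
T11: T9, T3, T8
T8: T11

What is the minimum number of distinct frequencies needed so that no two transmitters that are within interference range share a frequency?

T7, T2, T9, T10, T13, T14 all conflict with each other, so at least 6 frequencies are needed.
Using 6 frequencies: T7=6, T2=3, T9=1, T3=3, T10=2, T13=5, T14=4, T11=2, T8=1. Each listed conflict is separated.

6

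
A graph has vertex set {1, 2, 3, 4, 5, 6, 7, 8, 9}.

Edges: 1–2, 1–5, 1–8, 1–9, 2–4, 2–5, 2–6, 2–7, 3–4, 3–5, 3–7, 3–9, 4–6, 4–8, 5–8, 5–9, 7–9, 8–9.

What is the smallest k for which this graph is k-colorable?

1, 5, 8, 9 are mutually adjacent (a clique of size 4), so at least 4 colors are needed.
4 colors suffice: 1=green, 2=red, 3=green, 4=blue, 5=blue, 6=green, 7=blue, 8=yellow, 9=red. Each edge has distinct colors on its endpoints.

4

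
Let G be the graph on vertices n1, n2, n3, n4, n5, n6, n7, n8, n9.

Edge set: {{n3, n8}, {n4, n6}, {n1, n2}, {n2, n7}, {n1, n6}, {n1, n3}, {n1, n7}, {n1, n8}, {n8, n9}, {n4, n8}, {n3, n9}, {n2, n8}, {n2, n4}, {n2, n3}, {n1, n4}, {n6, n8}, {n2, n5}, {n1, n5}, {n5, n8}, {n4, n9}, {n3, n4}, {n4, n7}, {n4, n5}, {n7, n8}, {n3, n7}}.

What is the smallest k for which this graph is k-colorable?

n1, n2, n3, n4, n7, n8 are pairwise adjacent (a clique of size 6), so at least 6 colors are needed.
6 colors suffice: color 1 → {n4}; color 2 → {n8}; color 3 → {n1, n9}; color 4 → {n3, n5, n6}; color 5 → {n2}; color 6 → {n7}. Each edge has distinct colors on its endpoints.

6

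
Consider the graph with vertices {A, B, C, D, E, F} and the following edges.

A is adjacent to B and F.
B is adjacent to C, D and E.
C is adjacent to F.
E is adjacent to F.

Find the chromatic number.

B and C are adjacent, so at least 2 colors are needed.
2 colors suffice: color red → {B, F}; color blue → {A, C, D, E}. No two adjacent vertices share a color.

2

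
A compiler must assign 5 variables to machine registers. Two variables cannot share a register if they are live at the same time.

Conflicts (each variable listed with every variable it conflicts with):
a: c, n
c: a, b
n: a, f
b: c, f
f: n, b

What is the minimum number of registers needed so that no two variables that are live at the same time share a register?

The cycle n-a-c-b-f-n has odd length 5, so it cannot be 2-colored; at least 3 registers are needed.
3 registers suffice: register 1 → {c, f}; register 2 → {a, b}; register 3 → {n}. No two conflicting variables share a register.

3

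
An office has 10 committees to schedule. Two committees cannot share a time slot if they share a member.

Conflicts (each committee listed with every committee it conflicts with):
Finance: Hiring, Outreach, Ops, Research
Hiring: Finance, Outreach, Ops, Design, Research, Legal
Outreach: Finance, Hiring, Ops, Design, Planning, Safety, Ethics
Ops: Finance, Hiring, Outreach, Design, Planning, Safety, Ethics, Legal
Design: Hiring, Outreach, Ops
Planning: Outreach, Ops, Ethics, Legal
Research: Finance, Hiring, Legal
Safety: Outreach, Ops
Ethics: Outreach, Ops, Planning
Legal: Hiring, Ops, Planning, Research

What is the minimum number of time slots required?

Outreach, Ops, Planning, Ethics pairwise conflict, so at least 4 time slots are needed.
Using 4 time slots: Finance=4, Hiring=3, Outreach=2, Ops=1, Design=4, Planning=3, Research=1, Safety=3, Ethics=4, Legal=2. Each listed conflict is separated.

4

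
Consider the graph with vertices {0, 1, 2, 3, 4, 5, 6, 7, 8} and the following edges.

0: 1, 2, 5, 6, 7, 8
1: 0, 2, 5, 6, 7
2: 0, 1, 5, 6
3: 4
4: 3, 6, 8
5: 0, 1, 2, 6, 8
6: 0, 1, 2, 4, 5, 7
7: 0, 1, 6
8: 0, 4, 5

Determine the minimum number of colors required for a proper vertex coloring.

0, 1, 2, 5, 6 are pairwise adjacent (a clique of size 5), so at least 5 colors are needed.
5 colors suffice: color red → {3, 6, 8}; color blue → {0, 4}; color green → {5, 7}; color yellow → {1}; color purple → {2}. Each edge has distinct colors on its endpoints.

5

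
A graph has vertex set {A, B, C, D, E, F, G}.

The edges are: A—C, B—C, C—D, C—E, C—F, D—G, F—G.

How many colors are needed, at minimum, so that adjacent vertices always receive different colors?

2

B and C are adjacent, so at least 2 colors are needed.
2 colors suffice: color red → {C, G}; color blue → {A, B, D, E, F}. Every edge joins two different colors.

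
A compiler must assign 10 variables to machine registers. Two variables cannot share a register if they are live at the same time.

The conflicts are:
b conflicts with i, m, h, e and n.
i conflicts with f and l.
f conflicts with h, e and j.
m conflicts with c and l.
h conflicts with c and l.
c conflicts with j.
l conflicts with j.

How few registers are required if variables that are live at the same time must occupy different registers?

2

f and h conflict, so at least 2 registers are needed.
Using 2 registers: b=1, i=2, f=1, m=2, h=2, c=1, l=1, e=2, j=2, n=2. Each listed conflict is separated.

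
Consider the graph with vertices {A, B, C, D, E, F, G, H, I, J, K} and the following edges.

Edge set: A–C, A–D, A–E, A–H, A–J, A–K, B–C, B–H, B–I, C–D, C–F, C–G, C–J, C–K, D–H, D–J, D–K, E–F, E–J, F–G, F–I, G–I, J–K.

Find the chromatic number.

5

A, C, D, J, K form a clique, so at least 5 colors are needed.
5 colors suffice: A=2, B=2, C=1, D=4, E=1, F=2, G=3, H=1, I=1, J=3, K=5. No two adjacent vertices share a color.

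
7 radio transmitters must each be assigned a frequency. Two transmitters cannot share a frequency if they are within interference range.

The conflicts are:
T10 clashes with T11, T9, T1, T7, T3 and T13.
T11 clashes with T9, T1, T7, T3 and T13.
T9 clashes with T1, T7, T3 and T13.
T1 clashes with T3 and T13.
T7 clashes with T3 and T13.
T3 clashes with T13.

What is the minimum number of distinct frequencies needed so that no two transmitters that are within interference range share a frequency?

6

T10, T11, T9, T1, T3, T13 all conflict with each other, so at least 6 frequencies are needed.
Using 6 frequencies: T10=5, T11=2, T9=1, T1=6, T7=6, T3=4, T13=3. Every pair that conflicts lands in different frequencies.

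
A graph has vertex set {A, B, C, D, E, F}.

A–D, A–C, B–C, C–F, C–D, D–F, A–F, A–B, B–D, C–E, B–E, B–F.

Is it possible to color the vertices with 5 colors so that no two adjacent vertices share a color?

Yes

The chromatic number is 5. A, B, C, D, F form a clique, so at least 5 colors are needed.
One proper 5-coloring: A=purple, B=blue, C=red, D=yellow, E=green, F=green.
That is already a proper 5-coloring.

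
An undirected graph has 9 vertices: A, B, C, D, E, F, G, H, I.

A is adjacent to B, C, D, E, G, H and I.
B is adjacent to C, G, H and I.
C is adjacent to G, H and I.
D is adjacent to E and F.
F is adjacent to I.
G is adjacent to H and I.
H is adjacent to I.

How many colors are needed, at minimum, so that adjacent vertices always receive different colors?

A, B, C, G, H, I are mutually adjacent (a clique of size 6), so at least 6 colors are needed.
6 colors suffice: color 1 → {A, F}; color 2 → {D, I}; color 3 → {B, E}; color 4 → {G}; color 5 → {H}; color 6 → {C}. No two adjacent vertices share a color.

6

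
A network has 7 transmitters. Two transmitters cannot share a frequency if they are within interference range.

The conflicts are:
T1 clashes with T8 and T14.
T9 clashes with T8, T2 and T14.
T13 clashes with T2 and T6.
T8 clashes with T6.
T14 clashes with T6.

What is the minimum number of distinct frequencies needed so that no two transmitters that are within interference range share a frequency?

3

The cycle T13-T6-T8-T9-T2-T13 has odd length 5, so it cannot be 2-colored; at least 3 frequencies are needed.
3 frequencies suffice: T1=2, T9=2, T13=3, T8=1, T2=1, T14=1, T6=2. Each listed conflict is separated.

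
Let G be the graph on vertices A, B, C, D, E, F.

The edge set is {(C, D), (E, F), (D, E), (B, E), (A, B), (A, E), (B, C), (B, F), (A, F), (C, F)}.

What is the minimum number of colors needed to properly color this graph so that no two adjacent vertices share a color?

4

A, B, E, F are mutually adjacent (a clique of size 4), so at least 4 colors are needed.
4 colors suffice: color red → {D, F}; color blue → {C, E}; color green → {B}; color yellow → {A}. Each edge has distinct colors on its endpoints.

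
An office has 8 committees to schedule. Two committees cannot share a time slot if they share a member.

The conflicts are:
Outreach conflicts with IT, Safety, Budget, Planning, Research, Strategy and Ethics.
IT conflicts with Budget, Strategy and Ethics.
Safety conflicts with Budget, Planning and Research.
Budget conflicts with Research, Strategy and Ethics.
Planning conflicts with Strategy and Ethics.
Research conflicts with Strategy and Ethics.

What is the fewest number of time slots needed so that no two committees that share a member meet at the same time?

4

Outreach, IT, Budget, Strategy are mutually in conflict, so at least 4 time slots are needed.
4 time slots suffice: time slot 1 → {Outreach}; time slot 2 → {Budget, Planning}; time slot 3 → {Safety, Strategy, Ethics}; time slot 4 → {IT, Research}. No two conflicting committees share a time slot.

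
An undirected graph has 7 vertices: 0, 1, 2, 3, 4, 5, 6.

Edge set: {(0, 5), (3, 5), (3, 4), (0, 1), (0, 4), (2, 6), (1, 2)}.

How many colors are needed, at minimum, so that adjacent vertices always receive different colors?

2

1 and 2 are adjacent, so at least 2 colors are needed.
2 colors suffice: color a → {0, 2, 3}; color b → {1, 4, 5, 6}. Every edge joins two different colors.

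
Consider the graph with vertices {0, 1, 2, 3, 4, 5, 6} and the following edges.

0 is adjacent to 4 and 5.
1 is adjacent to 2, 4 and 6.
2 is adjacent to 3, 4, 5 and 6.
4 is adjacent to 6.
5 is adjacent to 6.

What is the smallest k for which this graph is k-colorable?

4

1, 2, 4, 6 form a clique, so at least 4 colors are needed.
4 colors suffice: color red → {0, 2}; color blue → {3, 6}; color green → {4, 5}; color yellow → {1}. No two adjacent vertices share a color.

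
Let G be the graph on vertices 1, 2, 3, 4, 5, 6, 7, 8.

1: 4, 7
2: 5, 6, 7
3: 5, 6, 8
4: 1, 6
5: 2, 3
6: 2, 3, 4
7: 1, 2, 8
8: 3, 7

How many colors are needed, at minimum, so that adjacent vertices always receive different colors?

The cycle 2-5-3-8-7-2 has odd length 5, so it cannot be 2-colored; at least 3 colors are needed.
One proper 3-coloring: 1=red, 2=red, 3=red, 4=green, 5=blue, 6=blue, 7=blue, 8=green. Each edge has distinct colors on its endpoints.

3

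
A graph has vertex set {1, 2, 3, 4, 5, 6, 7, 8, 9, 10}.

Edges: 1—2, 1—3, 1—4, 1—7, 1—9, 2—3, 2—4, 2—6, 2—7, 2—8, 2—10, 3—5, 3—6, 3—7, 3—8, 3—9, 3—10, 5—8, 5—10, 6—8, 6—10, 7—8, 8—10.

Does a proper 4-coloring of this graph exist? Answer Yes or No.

2, 3, 6, 8, 10 are pairwise adjacent (a clique of size 5), so at least 5 colors are needed.
So 4 colors are not enough.

No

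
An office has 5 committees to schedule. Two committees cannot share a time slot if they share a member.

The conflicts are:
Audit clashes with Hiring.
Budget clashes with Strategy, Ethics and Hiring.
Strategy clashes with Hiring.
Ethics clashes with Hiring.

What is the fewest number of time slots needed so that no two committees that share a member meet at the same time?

Budget, Strategy, Hiring pairwise conflict, so at least 3 time slots are needed.
3 time slots suffice: Audit=2, Budget=2, Strategy=3, Ethics=3, Hiring=1. Every pair that conflicts lands in different time slots.

3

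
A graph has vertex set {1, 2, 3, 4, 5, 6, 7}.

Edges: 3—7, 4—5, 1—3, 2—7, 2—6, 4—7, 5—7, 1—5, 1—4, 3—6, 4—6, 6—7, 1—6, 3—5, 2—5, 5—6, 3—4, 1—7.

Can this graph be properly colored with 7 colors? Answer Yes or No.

Yes

The chromatic number is 6. 1, 3, 4, 5, 6, 7 are mutually adjacent (a clique of size 6), so at least 6 colors are needed.
6 colors suffice: 1=yellow, 2=yellow, 3=orange, 4=purple, 5=green, 6=red, 7=blue.
Since 7 ≥ 6, a proper 7-coloring certainly exists.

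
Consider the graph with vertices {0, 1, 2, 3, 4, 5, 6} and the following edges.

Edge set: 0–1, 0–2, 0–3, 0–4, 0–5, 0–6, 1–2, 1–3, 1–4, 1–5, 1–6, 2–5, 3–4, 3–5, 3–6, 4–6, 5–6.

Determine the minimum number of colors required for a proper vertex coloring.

0, 1, 3, 5, 6 are mutually adjacent (a clique of size 5), so at least 5 colors are needed.
5 colors suffice: 0=blue, 1=red, 2=green, 3=green, 4=yellow, 5=yellow, 6=purple. No two adjacent vertices share a color.

5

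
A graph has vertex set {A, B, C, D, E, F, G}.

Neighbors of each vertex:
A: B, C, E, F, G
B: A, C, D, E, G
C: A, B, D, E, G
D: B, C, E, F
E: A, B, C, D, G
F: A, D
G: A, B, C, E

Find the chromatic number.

A, B, C, E, G form a clique, so at least 5 colors are needed.
5 colors suffice: A=yellow, B=blue, C=red, D=yellow, E=green, F=red, G=purple. Every edge joins two different colors.

5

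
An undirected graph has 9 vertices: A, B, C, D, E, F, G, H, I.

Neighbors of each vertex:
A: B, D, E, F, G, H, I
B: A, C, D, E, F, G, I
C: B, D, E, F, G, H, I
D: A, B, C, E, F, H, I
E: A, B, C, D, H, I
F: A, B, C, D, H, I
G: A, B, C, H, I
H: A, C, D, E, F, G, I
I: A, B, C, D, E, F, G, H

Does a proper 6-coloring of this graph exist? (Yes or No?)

Yes

The chromatic number is 5. B, C, D, F, I are pairwise adjacent (a clique of size 5), so at least 5 colors are needed.
5 colors suffice: color red → {I}; color blue → {B, H}; color green → {A, C}; color yellow → {D, G}; color purple → {E, F}.
Since 6 ≥ 5, a proper 6-coloring certainly exists.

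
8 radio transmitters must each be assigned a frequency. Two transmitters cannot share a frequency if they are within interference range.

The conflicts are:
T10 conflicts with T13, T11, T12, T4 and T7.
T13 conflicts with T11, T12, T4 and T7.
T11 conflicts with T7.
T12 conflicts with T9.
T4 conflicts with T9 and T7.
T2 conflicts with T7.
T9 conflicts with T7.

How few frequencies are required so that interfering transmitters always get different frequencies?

T10, T13, T11, T7 pairwise conflict, so at least 4 frequencies are needed.
4 frequencies suffice: frequency 1 → {T12, T7}; frequency 2 → {T10, T2, T9}; frequency 3 → {T13}; frequency 4 → {T11, T4}. No two conflicting transmitters share a frequency.

4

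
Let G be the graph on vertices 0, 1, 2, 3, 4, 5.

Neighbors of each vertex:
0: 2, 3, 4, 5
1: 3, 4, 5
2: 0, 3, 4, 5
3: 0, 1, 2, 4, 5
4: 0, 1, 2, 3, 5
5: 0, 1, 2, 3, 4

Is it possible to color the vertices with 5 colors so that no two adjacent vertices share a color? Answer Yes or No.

Yes

The chromatic number is 5. 0, 2, 3, 4, 5 form a clique, so at least 5 colors are needed.
5 colors suffice: color red → {5}; color blue → {4}; color green → {3}; color yellow → {0, 1}; color purple → {2}.
That is already a proper 5-coloring.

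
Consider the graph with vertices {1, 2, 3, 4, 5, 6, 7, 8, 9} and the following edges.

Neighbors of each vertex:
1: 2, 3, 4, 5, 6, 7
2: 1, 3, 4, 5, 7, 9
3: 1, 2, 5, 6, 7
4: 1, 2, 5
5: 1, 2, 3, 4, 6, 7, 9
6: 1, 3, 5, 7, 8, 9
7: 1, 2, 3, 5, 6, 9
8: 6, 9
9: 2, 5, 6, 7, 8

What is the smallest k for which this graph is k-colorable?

5

1, 2, 3, 5, 7 form a clique, so at least 5 colors are needed.
5 colors suffice: color a → {5, 8}; color b → {4, 7}; color c → {2, 6}; color d → {1, 9}; color e → {3}. Each edge has distinct colors on its endpoints.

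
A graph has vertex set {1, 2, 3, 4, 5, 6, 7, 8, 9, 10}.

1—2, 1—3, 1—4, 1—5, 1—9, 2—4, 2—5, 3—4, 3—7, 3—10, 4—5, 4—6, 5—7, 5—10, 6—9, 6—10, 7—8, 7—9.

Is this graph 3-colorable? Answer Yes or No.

No

1, 2, 4, 5 are mutually adjacent (a clique of size 4), so at least 4 colors are needed.
So 3 colors are not enough.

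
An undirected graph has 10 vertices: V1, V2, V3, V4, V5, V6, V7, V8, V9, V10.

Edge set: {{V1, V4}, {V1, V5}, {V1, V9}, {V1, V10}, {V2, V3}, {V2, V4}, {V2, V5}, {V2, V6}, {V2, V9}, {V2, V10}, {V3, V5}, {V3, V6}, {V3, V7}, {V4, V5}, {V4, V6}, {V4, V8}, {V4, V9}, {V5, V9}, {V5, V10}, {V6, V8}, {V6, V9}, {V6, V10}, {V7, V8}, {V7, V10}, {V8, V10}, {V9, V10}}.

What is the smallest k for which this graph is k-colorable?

4

V2, V4, V6, V9 are mutually adjacent (a clique of size 4), so at least 4 colors are needed.
One proper 4-coloring: V1=green, V2=green, V3=red, V4=red, V5=yellow, V6=yellow, V7=green, V8=blue, V9=blue, V10=red. No two adjacent vertices share a color.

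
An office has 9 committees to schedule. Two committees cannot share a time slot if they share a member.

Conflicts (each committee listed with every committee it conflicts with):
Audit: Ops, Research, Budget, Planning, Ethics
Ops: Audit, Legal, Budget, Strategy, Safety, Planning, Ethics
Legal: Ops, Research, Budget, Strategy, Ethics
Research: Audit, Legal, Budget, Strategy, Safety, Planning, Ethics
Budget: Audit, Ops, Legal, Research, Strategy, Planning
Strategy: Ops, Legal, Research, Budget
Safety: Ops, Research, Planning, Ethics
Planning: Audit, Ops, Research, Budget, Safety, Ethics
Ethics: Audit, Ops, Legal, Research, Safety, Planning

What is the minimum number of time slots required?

Ops, Legal, Budget, Strategy all conflict with each other, so at least 4 time slots are needed.
4 time slots suffice: Audit=4, Ops=1, Legal=2, Research=1, Budget=3, Strategy=4, Safety=4, Planning=2, Ethics=3. Each listed conflict is separated.

4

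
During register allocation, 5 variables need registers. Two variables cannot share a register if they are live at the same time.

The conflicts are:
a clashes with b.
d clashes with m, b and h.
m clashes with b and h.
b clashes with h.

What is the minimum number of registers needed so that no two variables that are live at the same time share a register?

4

d, m, b, h pairwise conflict, so at least 4 registers are needed.
4 registers suffice: a=2, d=2, m=3, b=1, h=4. Each listed conflict is separated.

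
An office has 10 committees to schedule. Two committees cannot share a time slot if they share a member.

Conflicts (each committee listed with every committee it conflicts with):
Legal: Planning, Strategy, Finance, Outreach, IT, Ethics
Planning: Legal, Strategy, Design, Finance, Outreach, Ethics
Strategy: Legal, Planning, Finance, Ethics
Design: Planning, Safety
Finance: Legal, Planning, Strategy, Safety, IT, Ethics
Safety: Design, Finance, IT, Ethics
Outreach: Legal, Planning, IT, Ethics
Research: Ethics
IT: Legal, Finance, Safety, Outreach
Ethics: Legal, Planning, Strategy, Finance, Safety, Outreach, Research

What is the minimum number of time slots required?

Legal, Planning, Strategy, Finance, Ethics pairwise conflict, so at least 5 time slots are needed.
Using 5 time slots: Legal=3, Planning=2, Strategy=5, Design=1, Finance=4, Safety=2, Outreach=4, Research=2, IT=1, Ethics=1. Every pair that conflicts lands in different time slots.

5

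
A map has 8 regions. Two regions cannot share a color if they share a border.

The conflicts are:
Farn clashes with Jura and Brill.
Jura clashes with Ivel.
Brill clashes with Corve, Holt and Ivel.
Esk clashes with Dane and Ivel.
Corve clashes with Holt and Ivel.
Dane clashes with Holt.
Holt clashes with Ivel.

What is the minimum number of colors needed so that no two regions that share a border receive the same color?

Brill, Corve, Holt, Ivel pairwise conflict, so at least 4 colors are needed.
4 colors suffice: color 1 → {Farn, Dane, Ivel}; color 2 → {Jura, Brill, Esk}; color 3 → {Holt}; color 4 → {Corve}. Every pair that conflicts lands in different colors.

4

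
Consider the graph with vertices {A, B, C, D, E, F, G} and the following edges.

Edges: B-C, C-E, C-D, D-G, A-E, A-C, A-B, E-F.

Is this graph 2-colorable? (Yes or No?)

No

A, C, E are mutually adjacent, so at least 3 colors are needed.
So 2 colors are not enough.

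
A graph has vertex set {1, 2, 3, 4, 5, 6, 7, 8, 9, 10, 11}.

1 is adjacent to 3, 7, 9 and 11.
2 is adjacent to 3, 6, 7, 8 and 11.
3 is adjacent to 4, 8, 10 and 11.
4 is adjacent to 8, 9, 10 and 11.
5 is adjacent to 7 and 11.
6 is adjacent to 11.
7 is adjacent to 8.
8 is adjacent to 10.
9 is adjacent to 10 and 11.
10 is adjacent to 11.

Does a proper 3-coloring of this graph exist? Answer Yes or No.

No

4, 9, 10, 11 are pairwise adjacent (a clique of size 4), so at least 4 colors are needed.
So 3 colors are not enough.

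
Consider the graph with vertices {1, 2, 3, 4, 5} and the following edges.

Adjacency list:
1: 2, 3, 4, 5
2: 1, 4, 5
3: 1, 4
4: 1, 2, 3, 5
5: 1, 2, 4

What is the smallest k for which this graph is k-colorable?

1, 2, 4, 5 form a clique, so at least 4 colors are needed.
4 colors suffice: 1=a, 2=d, 3=c, 4=b, 5=c. Each edge has distinct colors on its endpoints.

4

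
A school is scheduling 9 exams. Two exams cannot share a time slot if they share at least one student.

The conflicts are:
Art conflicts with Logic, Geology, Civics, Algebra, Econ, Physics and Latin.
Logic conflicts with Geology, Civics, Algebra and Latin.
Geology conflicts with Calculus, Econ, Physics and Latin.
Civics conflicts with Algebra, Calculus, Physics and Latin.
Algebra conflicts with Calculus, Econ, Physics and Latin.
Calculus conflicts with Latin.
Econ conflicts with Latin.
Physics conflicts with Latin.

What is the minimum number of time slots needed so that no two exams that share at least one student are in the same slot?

Art, Logic, Civics, Algebra, Latin pairwise conflict, so at least 5 time slots are needed.
Using 5 time slots: Art=3, Logic=5, Geology=2, Civics=4, Algebra=2, Calculus=3, Econ=4, Physics=5, Latin=1. Every pair that conflicts lands in different time slots.

5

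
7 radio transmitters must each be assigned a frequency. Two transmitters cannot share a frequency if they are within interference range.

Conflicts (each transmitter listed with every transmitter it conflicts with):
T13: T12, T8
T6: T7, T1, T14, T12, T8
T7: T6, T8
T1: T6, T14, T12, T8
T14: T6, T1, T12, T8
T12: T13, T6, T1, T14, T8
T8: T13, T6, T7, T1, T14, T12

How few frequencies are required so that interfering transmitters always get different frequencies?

T6, T1, T14, T12, T8 pairwise conflict, so at least 5 frequencies are needed.
Using 5 frequencies: T13=2, T6=2, T7=3, T1=4, T14=5, T12=3, T8=1. Every pair that conflicts lands in different frequencies.

5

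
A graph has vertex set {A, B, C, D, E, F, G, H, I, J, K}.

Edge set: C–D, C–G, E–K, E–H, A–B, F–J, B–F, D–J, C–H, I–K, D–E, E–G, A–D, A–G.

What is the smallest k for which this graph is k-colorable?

3

The cycle F-J-D-A-B-F has odd length 5, so it cannot be 2-colored; at least 3 colors are needed.
3 colors suffice: A=2, B=3, C=2, D=1, E=2, F=1, G=1, H=1, I=2, J=2, K=1. No two adjacent vertices share a color.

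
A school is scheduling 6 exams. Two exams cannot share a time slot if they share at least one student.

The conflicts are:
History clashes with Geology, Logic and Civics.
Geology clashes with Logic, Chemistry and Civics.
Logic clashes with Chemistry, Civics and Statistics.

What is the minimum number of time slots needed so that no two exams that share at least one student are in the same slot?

4

History, Geology, Logic, Civics all conflict with each other, so at least 4 time slots are needed.
4 time slots suffice: time slot 1 → {Logic}; time slot 2 → {Geology, Statistics}; time slot 3 → {History, Chemistry}; time slot 4 → {Civics}. No two conflicting exams share a time slot.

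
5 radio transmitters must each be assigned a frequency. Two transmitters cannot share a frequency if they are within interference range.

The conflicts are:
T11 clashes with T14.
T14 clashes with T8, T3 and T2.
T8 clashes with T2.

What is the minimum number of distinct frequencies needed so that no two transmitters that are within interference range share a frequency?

T14, T8, T2 pairwise conflict, so at least 3 frequencies are needed.
3 frequencies suffice: frequency 1 → {T14}; frequency 2 → {T11, T3, T2}; frequency 3 → {T8}. Each listed conflict is separated.

3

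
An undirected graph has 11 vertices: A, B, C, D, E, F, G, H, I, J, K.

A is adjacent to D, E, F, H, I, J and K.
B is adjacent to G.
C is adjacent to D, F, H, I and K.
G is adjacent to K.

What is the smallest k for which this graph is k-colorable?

B and G are adjacent, so at least 2 colors are needed.
2 colors suffice: A=1, B=2, C=1, D=2, E=2, F=2, G=1, H=2, I=2, J=2, K=2. No two adjacent vertices share a color.

2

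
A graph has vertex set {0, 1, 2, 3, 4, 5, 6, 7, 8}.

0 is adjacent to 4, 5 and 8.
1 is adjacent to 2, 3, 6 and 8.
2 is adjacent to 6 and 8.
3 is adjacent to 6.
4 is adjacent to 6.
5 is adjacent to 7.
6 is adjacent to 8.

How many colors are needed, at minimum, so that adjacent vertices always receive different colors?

1, 2, 6, 8 are pairwise adjacent (a clique of size 4), so at least 4 colors are needed.
A valid assignment using 4 colors: 0=a, 1=b, 2=d, 3=c, 4=b, 5=b, 6=a, 7=a, 8=c. Every edge joins two different colors.

4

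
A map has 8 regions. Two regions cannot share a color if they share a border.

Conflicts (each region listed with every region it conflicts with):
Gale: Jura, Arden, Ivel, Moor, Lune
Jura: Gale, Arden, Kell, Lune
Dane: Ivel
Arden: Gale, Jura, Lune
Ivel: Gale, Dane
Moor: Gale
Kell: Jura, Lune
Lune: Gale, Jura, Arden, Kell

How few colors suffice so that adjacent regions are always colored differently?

Gale, Jura, Arden, Lune all conflict with each other, so at least 4 colors are needed.
4 colors suffice: color 1 → {Gale, Dane, Kell}; color 2 → {Jura, Ivel, Moor}; color 3 → {Lune}; color 4 → {Arden}. Every pair that conflicts lands in different colors.

4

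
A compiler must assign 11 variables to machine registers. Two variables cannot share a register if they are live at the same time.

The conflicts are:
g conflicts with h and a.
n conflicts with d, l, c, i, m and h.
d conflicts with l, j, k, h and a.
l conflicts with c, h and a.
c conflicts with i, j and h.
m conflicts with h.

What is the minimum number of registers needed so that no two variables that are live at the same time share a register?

4

n, d, l, h all conflict with each other, so at least 4 registers are needed.
4 registers suffice: register 1 → {g, d, c, m}; register 2 → {i, j, k, h, a}; register 3 → {n}; register 4 → {l}. Every pair that conflicts lands in different registers.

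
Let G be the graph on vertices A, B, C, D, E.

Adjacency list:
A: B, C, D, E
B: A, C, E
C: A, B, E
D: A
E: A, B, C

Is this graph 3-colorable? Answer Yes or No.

A, B, C, E are pairwise adjacent (a clique of size 4), so at least 4 colors are needed.
So 3 colors are not enough.

No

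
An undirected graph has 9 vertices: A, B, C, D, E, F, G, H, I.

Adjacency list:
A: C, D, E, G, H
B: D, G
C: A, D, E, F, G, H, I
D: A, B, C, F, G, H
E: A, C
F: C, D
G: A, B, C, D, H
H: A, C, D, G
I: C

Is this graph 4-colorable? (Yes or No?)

No

A, C, D, G, H form a clique, so at least 5 colors are needed.
So 4 colors are not enough.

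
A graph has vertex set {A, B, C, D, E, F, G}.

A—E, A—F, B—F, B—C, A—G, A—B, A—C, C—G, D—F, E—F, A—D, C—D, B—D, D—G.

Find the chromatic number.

4

A, B, D, F form a clique, so at least 4 colors are needed.
A valid assignment using 4 colors: A=1, B=3, C=4, D=2, E=2, F=4, G=3. No two adjacent vertices share a color.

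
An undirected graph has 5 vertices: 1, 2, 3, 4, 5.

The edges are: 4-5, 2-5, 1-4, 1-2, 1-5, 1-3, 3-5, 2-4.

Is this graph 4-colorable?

The chromatic number is 4. 1, 2, 4, 5 are pairwise adjacent (a clique of size 4), so at least 4 colors are needed.
4 colors suffice: color a → {1}; color b → {5}; color c → {2, 3}; color d → {4}.
That is already a proper 4-coloring.

Yes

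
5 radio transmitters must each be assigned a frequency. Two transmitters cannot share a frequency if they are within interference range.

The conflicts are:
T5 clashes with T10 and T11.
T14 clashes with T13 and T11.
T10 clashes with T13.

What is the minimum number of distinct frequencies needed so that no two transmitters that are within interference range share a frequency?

3

The cycle T5-T11-T14-T13-T10-T5 has odd length 5, so it cannot be 2-colored; at least 3 frequencies are needed.
Using 3 frequencies: T5=1, T14=1, T10=2, T13=3, T11=2. No two conflicting transmitters share a frequency.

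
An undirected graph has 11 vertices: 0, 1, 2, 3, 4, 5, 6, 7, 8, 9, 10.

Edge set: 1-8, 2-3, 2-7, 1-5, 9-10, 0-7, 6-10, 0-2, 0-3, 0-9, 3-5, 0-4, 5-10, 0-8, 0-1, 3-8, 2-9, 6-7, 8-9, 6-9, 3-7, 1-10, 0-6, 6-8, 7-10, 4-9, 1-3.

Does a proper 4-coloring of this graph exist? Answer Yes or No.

The chromatic number is 4. 0, 6, 8, 9 are pairwise adjacent (a clique of size 4), so at least 4 colors are needed.
One proper 4-coloring: 0=a, 1=c, 2=c, 3=b, 4=c, 5=d, 6=c, 7=d, 8=d, 9=b, 10=a.
That is already a proper 4-coloring.

Yes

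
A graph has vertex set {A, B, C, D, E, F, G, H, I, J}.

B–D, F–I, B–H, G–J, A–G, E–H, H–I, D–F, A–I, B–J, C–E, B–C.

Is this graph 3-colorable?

The chromatic number is 3. The cycle D-F-I-H-B-D has odd length 5, so it cannot be 2-colored; at least 3 colors are needed.
One proper 3-coloring: A=blue, B=red, C=blue, D=blue, E=red, F=green, G=red, H=blue, I=red, J=blue.
That is already a proper 3-coloring.

Yes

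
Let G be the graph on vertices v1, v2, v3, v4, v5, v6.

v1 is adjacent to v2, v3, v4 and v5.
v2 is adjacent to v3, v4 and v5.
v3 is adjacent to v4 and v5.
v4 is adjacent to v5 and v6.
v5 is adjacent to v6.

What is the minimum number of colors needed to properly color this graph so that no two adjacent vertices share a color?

v1, v2, v3, v4, v5 are pairwise adjacent (a clique of size 5), so at least 5 colors are needed.
5 colors suffice: color 1 → {v4}; color 2 → {v5}; color 3 → {v1, v6}; color 4 → {v2}; color 5 → {v3}. Each edge has distinct colors on its endpoints.

5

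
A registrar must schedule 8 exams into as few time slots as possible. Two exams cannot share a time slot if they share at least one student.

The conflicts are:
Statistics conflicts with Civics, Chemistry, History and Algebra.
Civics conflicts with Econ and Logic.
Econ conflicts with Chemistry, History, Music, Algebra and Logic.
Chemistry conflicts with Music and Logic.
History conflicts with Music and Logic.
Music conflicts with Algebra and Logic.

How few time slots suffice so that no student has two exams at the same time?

4

Econ, Chemistry, Music, Logic all conflict with each other, so at least 4 time slots are needed.
4 time slots suffice: time slot 1 → {Statistics, Econ}; time slot 2 → {Civics, Music}; time slot 3 → {Algebra, Logic}; time slot 4 → {Chemistry, History}. Each listed conflict is separated.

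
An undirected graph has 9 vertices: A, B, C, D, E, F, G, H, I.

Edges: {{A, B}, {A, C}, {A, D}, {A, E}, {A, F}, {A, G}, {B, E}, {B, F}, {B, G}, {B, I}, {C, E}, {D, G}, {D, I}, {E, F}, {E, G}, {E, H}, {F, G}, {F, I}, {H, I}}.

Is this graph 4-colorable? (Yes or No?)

No

A, B, E, F, G form a clique, so at least 5 colors are needed.
So 4 colors are not enough.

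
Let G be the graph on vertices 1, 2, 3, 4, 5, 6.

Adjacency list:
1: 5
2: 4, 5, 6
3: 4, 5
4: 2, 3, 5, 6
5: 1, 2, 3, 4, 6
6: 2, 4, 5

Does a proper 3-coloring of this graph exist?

No

2, 4, 5, 6 are mutually adjacent (a clique of size 4), so at least 4 colors are needed.
So 3 colors are not enough.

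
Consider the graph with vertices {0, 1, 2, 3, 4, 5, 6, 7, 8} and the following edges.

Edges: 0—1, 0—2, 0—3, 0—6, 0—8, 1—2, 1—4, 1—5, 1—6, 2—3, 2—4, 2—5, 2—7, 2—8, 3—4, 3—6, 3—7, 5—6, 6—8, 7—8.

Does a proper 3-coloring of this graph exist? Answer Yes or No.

The chromatic number is 3. 0, 3, 6 form a triangle, so at least 3 colors are needed.
3 colors suffice: color a → {2, 6}; color b → {1, 3, 8}; color c → {0, 4, 5, 7}.
That is already a proper 3-coloring.

Yes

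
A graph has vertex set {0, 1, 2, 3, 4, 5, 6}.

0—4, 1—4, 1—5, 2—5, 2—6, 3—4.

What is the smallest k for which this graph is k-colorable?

2

1 and 5 are adjacent, so at least 2 colors are needed.
2 colors suffice: color red → {4, 5, 6}; color blue → {0, 1, 2, 3}. Every edge joins two different colors.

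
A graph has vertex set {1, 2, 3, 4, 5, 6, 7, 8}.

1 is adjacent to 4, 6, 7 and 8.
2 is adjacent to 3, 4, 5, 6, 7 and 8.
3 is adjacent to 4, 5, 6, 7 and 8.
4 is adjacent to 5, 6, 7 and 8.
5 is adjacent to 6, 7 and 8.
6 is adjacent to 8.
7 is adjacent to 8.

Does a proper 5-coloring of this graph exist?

No

2, 3, 4, 5, 6, 8 are pairwise adjacent (a clique of size 6), so at least 6 colors are needed.
So 5 colors are not enough.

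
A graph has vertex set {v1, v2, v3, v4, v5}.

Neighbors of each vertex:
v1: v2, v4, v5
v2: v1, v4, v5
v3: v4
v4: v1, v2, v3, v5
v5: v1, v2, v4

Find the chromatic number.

4

v1, v2, v4, v5 form a clique, so at least 4 colors are needed.
One proper 4-coloring: v1=yellow, v2=green, v3=blue, v4=red, v5=blue. Every edge joins two different colors.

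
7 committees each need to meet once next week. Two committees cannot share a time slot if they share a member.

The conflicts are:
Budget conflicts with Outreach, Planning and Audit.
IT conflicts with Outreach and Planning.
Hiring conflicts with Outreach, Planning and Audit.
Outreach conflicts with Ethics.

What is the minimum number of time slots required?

2

Hiring and Audit conflict, so at least 2 time slots are needed.
2 time slots suffice: time slot 1 → {Outreach, Planning, Audit}; time slot 2 → {Budget, IT, Hiring, Ethics}. Each listed conflict is separated.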